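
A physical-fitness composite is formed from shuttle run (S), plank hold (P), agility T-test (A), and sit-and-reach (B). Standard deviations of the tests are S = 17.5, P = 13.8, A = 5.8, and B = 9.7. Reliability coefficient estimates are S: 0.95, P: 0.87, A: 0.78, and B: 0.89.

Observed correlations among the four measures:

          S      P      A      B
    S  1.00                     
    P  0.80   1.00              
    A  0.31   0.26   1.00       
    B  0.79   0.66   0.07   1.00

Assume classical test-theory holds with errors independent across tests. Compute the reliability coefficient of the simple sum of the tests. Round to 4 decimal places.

Var(S+P+A+B) = 17.5² + 13.8² + 5.8² + 9.7² + 2·[17.5·13.8·0.80 + 17.5·5.8·0.31 + 17.5·9.7·0.79 + 13.8·5.8·0.26 + 13.8·9.7·0.66 + 5.8·9.7·0.07] = 624.42 + 943.727 = 1568.15.
Under uncorrelated errors the observed covariances equal the true-score covariances, so only the own-variance terms attenuate.
True-score variance = [17.5²·0.95 + 13.8²·0.87 + 5.8²·0.78 + 9.7²·0.89] + 943.727 = 566.6 + 943.727 = 1510.33.
Reliability = 1510.33 / 1568.15 = 0.9631.

0.9631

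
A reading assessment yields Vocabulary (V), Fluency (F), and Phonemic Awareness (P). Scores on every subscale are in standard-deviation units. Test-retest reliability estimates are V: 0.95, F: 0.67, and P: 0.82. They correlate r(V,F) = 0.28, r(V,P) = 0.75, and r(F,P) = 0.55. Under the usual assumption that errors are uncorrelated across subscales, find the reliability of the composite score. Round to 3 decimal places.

Var(V+F+P) = 3 + 2·[0.28 + 0.75 + 0.55] = 3 + 3.16 = 6.16.
Under uncorrelated errors the observed covariances equal the true-score covariances, so only the own-variance terms attenuate.
True-score variance = [0.95 + 0.67 + 0.82] + 3.16 = 2.44 + 3.16 = 5.6.
Reliability = 5.6 / 6.16 = 0.909.

0.909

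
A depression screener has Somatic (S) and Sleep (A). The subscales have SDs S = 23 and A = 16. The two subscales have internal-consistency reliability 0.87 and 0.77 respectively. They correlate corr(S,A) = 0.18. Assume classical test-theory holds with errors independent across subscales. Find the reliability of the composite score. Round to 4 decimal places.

0.8609

Var(S+A) = 23² + 16² + 2·[23·16·0.18] = 785 + 132.48 = 917.48.
Because errors are independent across components, Cov(Tᵢ,Tⱼ) = Cov(Xᵢ,Xⱼ); the off-diagonal part of the true-score variance is the same as above.
True-score variance = [23²·0.87 + 16²·0.77] + 132.48 = 657.35 + 132.48 = 789.83.
Reliability = 789.83 / 917.48 = 0.8609.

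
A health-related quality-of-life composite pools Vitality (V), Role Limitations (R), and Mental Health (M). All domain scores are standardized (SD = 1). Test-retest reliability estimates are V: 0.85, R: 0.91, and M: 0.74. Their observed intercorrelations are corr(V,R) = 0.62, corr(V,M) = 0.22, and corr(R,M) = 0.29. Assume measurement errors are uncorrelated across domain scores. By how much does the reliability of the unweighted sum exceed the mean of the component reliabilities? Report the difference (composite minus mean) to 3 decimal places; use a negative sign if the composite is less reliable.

0.072

Var(sum) = 3 + 2.26 = 5.26; true-score variance = 2.5 + 2.26 = 4.76; composite reliability = 0.9049.
Mean component reliability = 0.8333.
Difference = 0.9049 − 0.8333 = 0.072.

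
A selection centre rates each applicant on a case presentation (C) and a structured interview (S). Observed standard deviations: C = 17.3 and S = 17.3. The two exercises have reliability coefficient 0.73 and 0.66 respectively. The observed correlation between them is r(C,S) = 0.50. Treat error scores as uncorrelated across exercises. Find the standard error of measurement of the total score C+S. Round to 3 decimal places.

13.512

Var(total) = 598.58 + 299.29 = 897.87.
True-score variance = 416.013 + 299.29 = 715.303, so reliability = 0.7967.
Error variance = 897.87 − 715.303 = 182.567; SEM = √182.567 = 13.512.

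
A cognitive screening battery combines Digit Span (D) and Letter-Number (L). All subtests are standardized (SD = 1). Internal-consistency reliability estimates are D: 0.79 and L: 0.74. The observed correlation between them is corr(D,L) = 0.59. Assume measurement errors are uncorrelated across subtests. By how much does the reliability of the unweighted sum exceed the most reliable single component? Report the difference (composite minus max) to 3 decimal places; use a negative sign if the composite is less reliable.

Var(sum) = 2 + 1.18 = 3.18; true-score variance = 1.53 + 1.18 = 2.71; composite reliability = 0.8522.
Max component reliability = 0.7900.
Difference = 0.8522 − 0.7900 = 0.062.

0.062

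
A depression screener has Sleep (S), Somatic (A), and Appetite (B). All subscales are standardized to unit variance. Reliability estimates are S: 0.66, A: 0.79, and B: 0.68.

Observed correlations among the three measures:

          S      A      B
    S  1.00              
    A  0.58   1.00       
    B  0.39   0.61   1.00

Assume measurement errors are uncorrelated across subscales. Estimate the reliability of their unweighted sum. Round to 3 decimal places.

Var(S+A+B) = 3 + 2·[0.58 + 0.39 + 0.61] = 3 + 3.16 = 6.16.
Under uncorrelated errors the observed covariances equal the true-score covariances, so only the own-variance terms attenuate.
True-score variance = [0.66 + 0.79 + 0.68] + 3.16 = 2.13 + 3.16 = 5.29.
Reliability = 5.29 / 6.16 = 0.859.

0.859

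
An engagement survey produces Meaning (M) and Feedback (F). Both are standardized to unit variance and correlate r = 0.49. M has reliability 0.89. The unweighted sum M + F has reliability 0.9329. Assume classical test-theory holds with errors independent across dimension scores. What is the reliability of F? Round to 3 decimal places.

0.910

Var(M+F) = 2 + 2·0.49 = 2.980.
True-score variance = ρ_M + ρ_F + 2·0.49, so 0.9329 = (0.89 + ρ_F + 0.98) / 2.980.
ρ_F = 0.9329·2.980 − 0.89 − 0.98 = 0.910.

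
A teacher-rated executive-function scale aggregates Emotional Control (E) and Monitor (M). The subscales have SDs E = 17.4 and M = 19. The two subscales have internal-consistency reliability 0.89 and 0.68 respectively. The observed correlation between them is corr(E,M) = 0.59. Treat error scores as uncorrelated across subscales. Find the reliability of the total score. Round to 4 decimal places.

0.8588

Var(E+M) = 17.4² + 19² + 2·[17.4·19·0.59] = 663.76 + 390.108 = 1053.87.
Because errors are independent across components, Cov(Tᵢ,Tⱼ) = Cov(Xᵢ,Xⱼ); the off-diagonal part of the true-score variance is the same as above.
True-score variance = [17.4²·0.89 + 19²·0.68] + 390.108 = 514.936 + 390.108 = 905.044.
Reliability = 905.044 / 1053.87 = 0.8588.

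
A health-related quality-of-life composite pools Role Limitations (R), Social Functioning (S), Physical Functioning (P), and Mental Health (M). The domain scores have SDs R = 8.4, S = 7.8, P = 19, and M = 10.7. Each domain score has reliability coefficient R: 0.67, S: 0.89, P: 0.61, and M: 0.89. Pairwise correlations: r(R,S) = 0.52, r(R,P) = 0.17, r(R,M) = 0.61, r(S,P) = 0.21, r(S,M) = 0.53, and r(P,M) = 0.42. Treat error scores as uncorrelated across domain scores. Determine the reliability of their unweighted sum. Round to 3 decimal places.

Var(R+S+P+M) = 8.4² + 7.8² + 19² + 10.7² + 2·[8.4·7.8·0.52 + 8.4·19·0.17 + 8.4·10.7·0.61 + 7.8·19·0.21 + 7.8·10.7·0.53 + 19·10.7·0.42] = 606.89 + 553.542 = 1160.43.
Under uncorrelated errors the observed covariances equal the true-score covariances, so only the own-variance terms attenuate.
True-score variance = [8.4²·0.67 + 7.8²·0.89 + 19²·0.61 + 10.7²·0.89] + 553.542 = 423.529 + 553.542 = 977.071.
Reliability = 977.071 / 1160.43 = 0.842.

0.842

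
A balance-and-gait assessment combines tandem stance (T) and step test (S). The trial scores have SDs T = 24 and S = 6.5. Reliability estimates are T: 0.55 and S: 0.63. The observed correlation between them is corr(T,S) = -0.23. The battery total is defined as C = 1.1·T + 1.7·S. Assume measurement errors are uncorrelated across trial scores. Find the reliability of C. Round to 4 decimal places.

Var(C) = 1.1²·24² + 1.7²·6.5² + 2·[1.87·24·6.5·(-0.23)] = 819.063 − 134.191 = 684.871.
With uncorrelated errors the cross-covariances are all true-score covariance, so they carry over unchanged; only the diagonal terms shrink to ρᵢσᵢ².
True-score variance = [1.1²·24²·0.55 + 1.7²·6.5²·0.63] − 134.191 = 460.253 − 134.191 = 326.061.
Reliability = 326.061 / 684.871 = 0.4761.

0.4761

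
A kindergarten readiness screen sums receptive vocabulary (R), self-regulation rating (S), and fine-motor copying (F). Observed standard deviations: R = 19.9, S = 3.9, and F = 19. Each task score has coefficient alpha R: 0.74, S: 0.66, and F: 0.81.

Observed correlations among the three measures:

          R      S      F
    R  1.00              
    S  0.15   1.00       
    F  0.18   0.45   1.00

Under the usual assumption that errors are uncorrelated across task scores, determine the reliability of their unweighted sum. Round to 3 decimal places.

Var(R+S+F) = 19.9² + 3.9² + 19² + 2·[19.9·3.9·0.15 + 19.9·19·0.18 + 3.9·19·0.45] = 772.22 + 226.089 = 998.309.
Under uncorrelated errors the observed covariances equal the true-score covariances, so only the own-variance terms attenuate.
True-score variance = [19.9²·0.74 + 3.9²·0.66 + 19²·0.81] + 226.089 = 595.496 + 226.089 = 821.585.
Reliability = 821.585 / 998.309 = 0.823.

0.823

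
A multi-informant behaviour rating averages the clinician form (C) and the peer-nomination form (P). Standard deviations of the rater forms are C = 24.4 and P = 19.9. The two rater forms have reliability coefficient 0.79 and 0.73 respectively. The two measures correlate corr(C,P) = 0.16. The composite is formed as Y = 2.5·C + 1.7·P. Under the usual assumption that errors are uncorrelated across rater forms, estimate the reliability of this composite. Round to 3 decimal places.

0.803

Var(Y) = 2.5²·24.4² + 1.7²·19.9² + 2·[4.25·24.4·19.9·0.16] = 4865.47 + 660.362 = 5525.83.
Because errors are independent across components, Cov(Tᵢ,Tⱼ) = Cov(Xᵢ,Xⱼ); the off-diagonal part of the true-score variance is the same as above.
True-score variance = [2.5²·24.4²·0.79 + 1.7²·19.9²·0.73] + 660.362 = 3775.05 + 660.362 = 4435.41.
Reliability = 4435.41 / 5525.83 = 0.803.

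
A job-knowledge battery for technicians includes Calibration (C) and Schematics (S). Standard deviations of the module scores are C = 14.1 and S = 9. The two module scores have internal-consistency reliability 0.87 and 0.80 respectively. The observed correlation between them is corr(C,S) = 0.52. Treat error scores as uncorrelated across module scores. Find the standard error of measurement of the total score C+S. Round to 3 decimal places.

6.484

Var(total) = 279.81 + 131.976 = 411.786.
True-score variance = 237.765 + 131.976 = 369.741, so reliability = 0.8979.
Error variance = 411.786 − 369.741 = 42.0453; SEM = √42.0453 = 6.484.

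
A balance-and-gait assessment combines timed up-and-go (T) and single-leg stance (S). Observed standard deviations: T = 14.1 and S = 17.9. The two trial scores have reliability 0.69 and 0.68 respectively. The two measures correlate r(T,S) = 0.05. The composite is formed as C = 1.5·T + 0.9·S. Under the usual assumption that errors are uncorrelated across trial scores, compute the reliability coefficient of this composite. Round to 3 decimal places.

Var(C) = 1.5²·14.1² + 0.9²·17.9² + 2·[1.35·14.1·17.9·0.05] = 706.855 + 34.0727 = 740.927.
Under uncorrelated errors the observed covariances equal the true-score covariances, so only the own-variance terms attenuate.
True-score variance = [1.5²·14.1²·0.69 + 0.9²·17.9²·0.68] + 34.0727 = 485.134 + 34.0727 = 519.207.
Reliability = 519.207 / 740.927 = 0.701.

0.701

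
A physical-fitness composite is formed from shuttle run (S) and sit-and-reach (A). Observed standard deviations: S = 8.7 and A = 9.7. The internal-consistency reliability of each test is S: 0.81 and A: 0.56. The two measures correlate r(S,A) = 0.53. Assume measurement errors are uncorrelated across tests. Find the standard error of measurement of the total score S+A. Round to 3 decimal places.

7.469

Var(total) = 169.78 + 89.4534 = 259.233.
True-score variance = 113.999 + 89.4534 = 203.453, so reliability = 0.7848.
Error variance = 259.233 − 203.453 = 55.7807; SEM = √55.7807 = 7.469.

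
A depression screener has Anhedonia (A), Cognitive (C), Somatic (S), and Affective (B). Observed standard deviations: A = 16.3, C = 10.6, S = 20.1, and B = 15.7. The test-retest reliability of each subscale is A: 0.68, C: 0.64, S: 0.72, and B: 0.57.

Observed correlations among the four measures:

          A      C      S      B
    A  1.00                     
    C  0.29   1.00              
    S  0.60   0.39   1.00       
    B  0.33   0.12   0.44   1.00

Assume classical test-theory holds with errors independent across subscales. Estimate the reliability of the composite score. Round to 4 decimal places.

Var(A+C+S+B) = 16.3² + 10.6² + 20.1² + 15.7² + 2·[16.3·10.6·0.29 + 16.3·20.1·0.60 + 16.3·15.7·0.33 + 10.6·20.1·0.39 + 10.6·15.7·0.12 + 20.1·15.7·0.44] = 1028.55 + 1146.1 = 2174.65.
Under uncorrelated errors the observed covariances equal the true-score covariances, so only the own-variance terms attenuate.
True-score variance = [16.3²·0.68 + 10.6²·0.64 + 20.1²·0.72 + 15.7²·0.57] + 1146.1 = 683.966 + 1146.1 = 1830.06.
Reliability = 1830.06 / 2174.65 = 0.8415.

0.8415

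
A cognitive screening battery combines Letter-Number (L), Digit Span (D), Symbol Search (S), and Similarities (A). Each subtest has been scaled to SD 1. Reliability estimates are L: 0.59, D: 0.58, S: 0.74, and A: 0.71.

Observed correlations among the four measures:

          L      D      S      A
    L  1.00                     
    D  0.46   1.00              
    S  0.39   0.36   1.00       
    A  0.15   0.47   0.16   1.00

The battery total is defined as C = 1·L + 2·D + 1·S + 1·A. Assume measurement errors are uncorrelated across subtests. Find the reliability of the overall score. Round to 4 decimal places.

0.8053

Var(C) = 1 + 2² + 1 + 1 + 2·[2·0.46 + 0.39 + 0.15 + 2·0.36 + 2·0.47 + 0.16] = 7 + 6.56 = 13.56.
Because errors are independent across components, Cov(Tᵢ,Tⱼ) = Cov(Xᵢ,Xⱼ); the off-diagonal part of the true-score variance is the same as above.
True-score variance = [0.59 + 2²·0.58 + 0.74 + 0.71] + 6.56 = 4.36 + 6.56 = 10.92.
Reliability = 10.92 / 13.56 = 0.8053.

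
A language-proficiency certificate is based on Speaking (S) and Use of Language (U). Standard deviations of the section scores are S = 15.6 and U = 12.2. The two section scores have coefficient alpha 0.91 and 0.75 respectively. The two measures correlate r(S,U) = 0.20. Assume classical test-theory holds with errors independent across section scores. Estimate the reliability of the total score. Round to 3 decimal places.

0.874

Var(S+U) = 15.6² + 12.2² + 2·[15.6·12.2·0.20] = 392.2 + 76.128 = 468.328.
With uncorrelated errors the cross-covariances are all true-score covariance, so they carry over unchanged; only the diagonal terms shrink to ρᵢσᵢ².
True-score variance = [15.6²·0.91 + 12.2²·0.75] + 76.128 = 333.088 + 76.128 = 409.216.
Reliability = 409.216 / 468.328 = 0.874.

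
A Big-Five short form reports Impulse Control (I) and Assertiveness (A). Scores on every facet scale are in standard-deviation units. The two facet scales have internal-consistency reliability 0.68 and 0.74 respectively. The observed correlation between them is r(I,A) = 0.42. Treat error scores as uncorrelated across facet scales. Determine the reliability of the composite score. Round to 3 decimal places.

Var(I+A) = 2 + 2·[0.42] = 2 + 0.84 = 2.84.
Because errors are independent across components, Cov(Tᵢ,Tⱼ) = Cov(Xᵢ,Xⱼ); the off-diagonal part of the true-score variance is the same as above.
True-score variance = [0.68 + 0.74] + 0.84 = 1.42 + 0.84 = 2.26.
Reliability = 2.26 / 2.84 = 0.796.

0.796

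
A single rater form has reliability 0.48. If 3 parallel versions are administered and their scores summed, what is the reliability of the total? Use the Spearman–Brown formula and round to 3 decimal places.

ρ_k = kρ / (1 + (k−1)ρ) = 3·0.48 / (1 + 2·0.48) = 1.440 / 1.960 = 0.735.

0.735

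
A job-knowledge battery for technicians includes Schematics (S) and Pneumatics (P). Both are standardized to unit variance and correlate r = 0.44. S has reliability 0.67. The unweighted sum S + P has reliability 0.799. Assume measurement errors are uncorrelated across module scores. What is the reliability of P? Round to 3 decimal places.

0.751

Var(S+P) = 2 + 2·0.44 = 2.880.
True-score variance = ρ_S + ρ_P + 2·0.44, so 0.799 = (0.67 + ρ_P + 0.88) / 2.880.
ρ_P = 0.799·2.880 − 0.67 − 0.88 = 0.751.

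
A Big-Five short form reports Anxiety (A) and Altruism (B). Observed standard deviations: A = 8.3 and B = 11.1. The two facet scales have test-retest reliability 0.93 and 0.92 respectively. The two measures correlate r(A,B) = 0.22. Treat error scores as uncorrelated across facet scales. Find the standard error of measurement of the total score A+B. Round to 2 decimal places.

Var(total) = 192.1 + 40.5372 = 232.637.
True-score variance = 177.421 + 40.5372 = 217.958, so reliability = 0.9369.
Error variance = 232.637 − 217.958 = 14.6791; SEM = √14.6791 = 3.83.

3.83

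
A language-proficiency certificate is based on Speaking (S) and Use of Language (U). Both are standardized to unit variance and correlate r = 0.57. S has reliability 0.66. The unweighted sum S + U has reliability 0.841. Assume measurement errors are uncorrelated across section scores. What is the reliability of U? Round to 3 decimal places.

0.841

Var(S+U) = 2 + 2·0.57 = 3.140.
True-score variance = ρ_S + ρ_U + 2·0.57, so 0.841 = (0.66 + ρ_U + 1.14) / 3.140.
ρ_U = 0.841·3.140 − 0.66 − 1.14 = 0.841.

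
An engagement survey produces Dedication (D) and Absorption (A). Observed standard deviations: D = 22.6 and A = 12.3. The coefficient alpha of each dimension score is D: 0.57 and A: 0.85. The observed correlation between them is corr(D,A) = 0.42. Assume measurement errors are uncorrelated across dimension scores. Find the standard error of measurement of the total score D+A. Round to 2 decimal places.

15.57

Var(total) = 662.05 + 233.503 = 895.553.
True-score variance = 419.73 + 233.503 = 653.233, so reliability = 0.7294.
Error variance = 895.553 − 653.233 = 242.32; SEM = √242.32 = 15.57.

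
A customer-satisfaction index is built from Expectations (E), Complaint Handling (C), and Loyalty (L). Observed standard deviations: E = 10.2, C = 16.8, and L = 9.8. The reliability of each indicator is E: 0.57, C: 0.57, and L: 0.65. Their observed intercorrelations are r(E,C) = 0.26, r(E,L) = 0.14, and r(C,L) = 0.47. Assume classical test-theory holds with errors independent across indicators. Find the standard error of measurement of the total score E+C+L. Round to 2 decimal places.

14.13

Var(total) = 482.32 + 271.858 = 754.178.
True-score variance = 282.606 + 271.858 = 554.463, so reliability = 0.7352.
Error variance = 754.178 − 554.463 = 199.714; SEM = √199.714 = 14.13.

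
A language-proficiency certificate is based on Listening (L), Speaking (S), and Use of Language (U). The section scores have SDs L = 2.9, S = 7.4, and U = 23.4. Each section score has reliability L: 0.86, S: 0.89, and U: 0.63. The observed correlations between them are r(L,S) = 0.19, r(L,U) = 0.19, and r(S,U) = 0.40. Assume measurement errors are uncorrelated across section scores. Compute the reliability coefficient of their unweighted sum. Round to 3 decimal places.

Var(L+S+U) = 2.9² + 7.4² + 23.4² + 2·[2.9·7.4·0.19 + 2.9·23.4·0.19 + 7.4·23.4·0.40] = 610.73 + 172.47 = 783.2.
Because errors are independent across components, Cov(Tᵢ,Tⱼ) = Cov(Xᵢ,Xⱼ); the off-diagonal part of the true-score variance is the same as above.
True-score variance = [2.9²·0.86 + 7.4²·0.89 + 23.4²·0.63] + 172.47 = 400.932 + 172.47 = 573.401.
Reliability = 573.401 / 783.2 = 0.732.

0.732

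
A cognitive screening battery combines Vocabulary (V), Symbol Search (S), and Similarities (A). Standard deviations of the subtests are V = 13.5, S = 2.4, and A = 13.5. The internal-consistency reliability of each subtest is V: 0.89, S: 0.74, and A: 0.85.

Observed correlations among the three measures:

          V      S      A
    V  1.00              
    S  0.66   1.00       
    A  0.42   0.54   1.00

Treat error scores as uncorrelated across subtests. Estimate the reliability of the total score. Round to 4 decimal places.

0.9187

Var(V+S+A) = 13.5² + 2.4² + 13.5² + 2·[13.5·2.4·0.66 + 13.5·13.5·0.42 + 2.4·13.5·0.54] = 370.26 + 230.85 = 601.11.
Under uncorrelated errors the observed covariances equal the true-score covariances, so only the own-variance terms attenuate.
True-score variance = [13.5²·0.89 + 2.4²·0.74 + 13.5²·0.85] + 230.85 = 321.377 + 230.85 = 552.227.
Reliability = 552.227 / 601.11 = 0.9187.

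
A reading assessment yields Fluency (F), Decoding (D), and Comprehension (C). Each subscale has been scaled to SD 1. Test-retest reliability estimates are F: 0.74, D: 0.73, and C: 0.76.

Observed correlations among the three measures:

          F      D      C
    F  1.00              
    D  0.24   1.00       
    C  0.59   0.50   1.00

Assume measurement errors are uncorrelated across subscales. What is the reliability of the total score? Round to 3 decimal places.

Var(F+D+C) = 3 + 2·[0.24 + 0.59 + 0.50] = 3 + 2.66 = 5.66.
With uncorrelated errors the cross-covariances are all true-score covariance, so they carry over unchanged; only the diagonal terms shrink to ρᵢσᵢ².
True-score variance = [0.74 + 0.73 + 0.76] + 2.66 = 2.23 + 2.66 = 4.89.
Reliability = 4.89 / 5.66 = 0.864.

0.864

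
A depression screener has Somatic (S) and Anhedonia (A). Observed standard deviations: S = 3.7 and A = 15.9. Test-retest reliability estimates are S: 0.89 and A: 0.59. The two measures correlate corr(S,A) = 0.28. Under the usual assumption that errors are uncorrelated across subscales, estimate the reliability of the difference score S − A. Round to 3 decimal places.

Var(S−A) = 3.7² + 15.9² − 2·3.7·15.9·0.28 = 266.5 − 32.9448 = 233.555.
Because errors are independent across components, Cov(Tᵢ,Tⱼ) = Cov(Xᵢ,Xⱼ); the off-diagonal part of the true-score variance is the same as above.
True-score variance = [3.7²·0.89 + 15.9²·0.59] − 32.9448 = 161.342 − 32.9448 = 128.397.
Reliability = 128.397 / 233.555 = 0.550.

0.550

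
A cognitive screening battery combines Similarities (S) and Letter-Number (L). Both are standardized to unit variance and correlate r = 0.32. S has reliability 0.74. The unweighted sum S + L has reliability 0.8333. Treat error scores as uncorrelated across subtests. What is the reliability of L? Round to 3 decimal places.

Var(S+L) = 2 + 2·0.32 = 2.640.
True-score variance = ρ_S + ρ_L + 2·0.32, so 0.8333 = (0.74 + ρ_L + 0.64) / 2.640.
ρ_L = 0.8333·2.640 − 0.74 − 0.64 = 0.820.

0.820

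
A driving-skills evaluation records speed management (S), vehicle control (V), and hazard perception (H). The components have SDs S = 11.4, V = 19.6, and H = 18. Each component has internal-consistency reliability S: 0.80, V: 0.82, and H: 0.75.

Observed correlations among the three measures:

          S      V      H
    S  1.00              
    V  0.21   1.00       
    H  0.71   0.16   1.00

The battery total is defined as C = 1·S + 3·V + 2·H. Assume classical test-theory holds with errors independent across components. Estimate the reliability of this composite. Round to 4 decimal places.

Var(C) = 11.4² + 3²·19.6² + 2²·18² + 2·[3·11.4·19.6·0.21 + 2·11.4·18·0.71 + 6·19.6·18·0.16] = 4883.4 + 1541.68 = 6425.08.
Because errors are independent across components, Cov(Tᵢ,Tⱼ) = Cov(Xᵢ,Xⱼ); the off-diagonal part of the true-score variance is the same as above.
True-score variance = [11.4²·0.80 + 3²·19.6²·0.82 + 2²·18²·0.75] + 1541.68 = 3911.07 + 1541.68 = 5452.75.
Reliability = 5452.75 / 6425.08 = 0.8487.

0.8487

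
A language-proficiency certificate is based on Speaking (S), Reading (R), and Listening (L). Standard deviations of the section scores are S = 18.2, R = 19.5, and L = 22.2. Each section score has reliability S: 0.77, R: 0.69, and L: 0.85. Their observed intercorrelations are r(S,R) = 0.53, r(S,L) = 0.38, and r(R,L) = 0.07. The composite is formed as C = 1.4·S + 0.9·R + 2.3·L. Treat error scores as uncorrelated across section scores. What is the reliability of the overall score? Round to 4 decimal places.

Var(C) = 1.4²·18.2² + 0.9²·19.5² + 2.3²·22.2² + 2·[1.26·18.2·19.5·0.53 + 3.22·18.2·22.2·0.38 + 2.07·19.5·22.2·0.07] = 3564.36 + 1588.23 = 5152.58.
Because errors are independent across components, Cov(Tᵢ,Tⱼ) = Cov(Xᵢ,Xⱼ); the off-diagonal part of the true-score variance is the same as above.
True-score variance = [1.4²·18.2²·0.77 + 0.9²·19.5²·0.69 + 2.3²·22.2²·0.85] + 1588.23 = 2928.48 + 1588.23 = 4516.71.
Reliability = 4516.71 / 5152.58 = 0.8766.

0.8766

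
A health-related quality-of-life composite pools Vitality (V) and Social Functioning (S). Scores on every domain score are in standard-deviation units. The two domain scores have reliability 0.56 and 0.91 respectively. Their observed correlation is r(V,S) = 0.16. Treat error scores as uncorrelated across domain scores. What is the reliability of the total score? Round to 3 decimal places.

Var(V+S) = 2 + 2·[0.16] = 2 + 0.32 = 2.32.
Because errors are independent across components, Cov(Tᵢ,Tⱼ) = Cov(Xᵢ,Xⱼ); the off-diagonal part of the true-score variance is the same as above.
True-score variance = [0.56 + 0.91] + 0.32 = 1.47 + 0.32 = 1.79.
Reliability = 1.79 / 2.32 = 0.772.

0.772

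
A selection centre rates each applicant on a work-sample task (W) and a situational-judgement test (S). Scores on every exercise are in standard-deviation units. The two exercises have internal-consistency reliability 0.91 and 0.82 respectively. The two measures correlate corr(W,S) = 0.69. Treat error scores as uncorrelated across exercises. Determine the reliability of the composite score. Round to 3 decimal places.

0.920

Var(W+S) = 2 + 2·[0.69] = 2 + 1.38 = 3.38.
With uncorrelated errors the cross-covariances are all true-score covariance, so they carry over unchanged; only the diagonal terms shrink to ρᵢσᵢ².
True-score variance = [0.91 + 0.82] + 1.38 = 1.73 + 1.38 = 3.11.
Reliability = 3.11 / 3.38 = 0.920.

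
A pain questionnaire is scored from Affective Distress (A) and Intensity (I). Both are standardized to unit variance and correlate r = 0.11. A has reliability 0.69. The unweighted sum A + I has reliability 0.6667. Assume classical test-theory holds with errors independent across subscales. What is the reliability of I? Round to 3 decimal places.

Var(A+I) = 2 + 2·0.11 = 2.220.
True-score variance = ρ_A + ρ_I + 2·0.11, so 0.6667 = (0.69 + ρ_I + 0.22) / 2.220.
ρ_I = 0.6667·2.220 − 0.69 − 0.22 = 0.570.

0.570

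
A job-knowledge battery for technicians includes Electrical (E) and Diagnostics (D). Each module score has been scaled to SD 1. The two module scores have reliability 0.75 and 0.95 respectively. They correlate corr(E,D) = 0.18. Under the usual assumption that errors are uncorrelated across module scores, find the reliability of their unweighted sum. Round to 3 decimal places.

Var(E+D) = 2 + 2·[0.18] = 2 + 0.36 = 2.36.
Because errors are independent across components, Cov(Tᵢ,Tⱼ) = Cov(Xᵢ,Xⱼ); the off-diagonal part of the true-score variance is the same as above.
True-score variance = [0.75 + 0.95] + 0.36 = 1.7 + 0.36 = 2.06.
Reliability = 2.06 / 2.36 = 0.873.

0.873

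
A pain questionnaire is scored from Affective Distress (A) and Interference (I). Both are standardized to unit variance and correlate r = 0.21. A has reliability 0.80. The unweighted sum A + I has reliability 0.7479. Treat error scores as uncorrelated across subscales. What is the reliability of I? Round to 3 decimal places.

Var(A+I) = 2 + 2·0.21 = 2.420.
True-score variance = ρ_A + ρ_I + 2·0.21, so 0.7479 = (0.80 + ρ_I + 0.42) / 2.420.
ρ_I = 0.7479·2.420 − 0.80 − 0.42 = 0.590.

0.590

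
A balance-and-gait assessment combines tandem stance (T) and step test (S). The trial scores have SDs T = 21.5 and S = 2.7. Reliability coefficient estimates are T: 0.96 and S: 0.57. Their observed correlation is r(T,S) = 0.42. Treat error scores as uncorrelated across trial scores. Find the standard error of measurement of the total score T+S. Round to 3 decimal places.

Var(total) = 469.54 + 48.762 = 518.302.
True-score variance = 447.915 + 48.762 = 496.677, so reliability = 0.9583.
Error variance = 518.302 − 496.677 = 21.6247; SEM = √21.6247 = 4.650.

4.650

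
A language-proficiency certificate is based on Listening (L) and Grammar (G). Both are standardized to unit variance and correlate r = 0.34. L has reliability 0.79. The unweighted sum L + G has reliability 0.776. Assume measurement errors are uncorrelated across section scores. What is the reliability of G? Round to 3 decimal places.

0.610

Var(L+G) = 2 + 2·0.34 = 2.680.
True-score variance = ρ_L + ρ_G + 2·0.34, so 0.776 = (0.79 + ρ_G + 0.68) / 2.680.
ρ_G = 0.776·2.680 − 0.79 − 0.68 = 0.610.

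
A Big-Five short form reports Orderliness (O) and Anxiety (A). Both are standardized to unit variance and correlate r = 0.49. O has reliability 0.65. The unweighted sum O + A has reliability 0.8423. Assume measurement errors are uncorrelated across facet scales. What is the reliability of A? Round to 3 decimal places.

Var(O+A) = 2 + 2·0.49 = 2.980.
True-score variance = ρ_O + ρ_A + 2·0.49, so 0.8423 = (0.65 + ρ_A + 0.98) / 2.980.
ρ_A = 0.8423·2.980 − 0.65 − 0.98 = 0.880.

0.880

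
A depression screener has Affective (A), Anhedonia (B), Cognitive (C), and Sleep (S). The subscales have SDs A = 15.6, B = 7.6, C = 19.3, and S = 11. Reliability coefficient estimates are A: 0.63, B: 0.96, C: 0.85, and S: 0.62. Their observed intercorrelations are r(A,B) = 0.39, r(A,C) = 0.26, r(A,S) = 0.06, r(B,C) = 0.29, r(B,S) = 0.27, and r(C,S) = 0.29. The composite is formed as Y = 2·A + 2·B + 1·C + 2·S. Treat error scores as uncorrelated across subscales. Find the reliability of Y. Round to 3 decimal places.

Var(Y) = 2²·15.6² + 2²·7.6² + 19.3² + 2²·11² + 2·[4·15.6·7.6·0.39 + 2·15.6·19.3·0.26 + 4·15.6·11·0.06 + 2·7.6·19.3·0.29 + 4·7.6·11·0.27 + 2·19.3·11·0.29] = 2060.97 + 1362.39 = 3423.36.
Under uncorrelated errors the observed covariances equal the true-score covariances, so only the own-variance terms attenuate.
True-score variance = [2²·15.6²·0.63 + 2²·7.6²·0.96 + 19.3²·0.85 + 2²·11²·0.62] + 1362.39 = 1451.76 + 1362.39 = 2814.15.
Reliability = 2814.15 / 3423.36 = 0.822.

0.822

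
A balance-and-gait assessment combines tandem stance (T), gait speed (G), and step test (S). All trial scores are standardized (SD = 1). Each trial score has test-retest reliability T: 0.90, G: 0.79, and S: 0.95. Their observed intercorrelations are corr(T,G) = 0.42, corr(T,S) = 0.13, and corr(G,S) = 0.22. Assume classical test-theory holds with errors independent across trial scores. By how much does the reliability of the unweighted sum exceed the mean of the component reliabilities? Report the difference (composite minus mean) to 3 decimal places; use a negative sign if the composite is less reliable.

0.041

Var(sum) = 3 + 1.54 = 4.54; true-score variance = 2.64 + 1.54 = 4.18; composite reliability = 0.9207.
Mean component reliability = 0.8800.
Difference = 0.9207 − 0.8800 = 0.041.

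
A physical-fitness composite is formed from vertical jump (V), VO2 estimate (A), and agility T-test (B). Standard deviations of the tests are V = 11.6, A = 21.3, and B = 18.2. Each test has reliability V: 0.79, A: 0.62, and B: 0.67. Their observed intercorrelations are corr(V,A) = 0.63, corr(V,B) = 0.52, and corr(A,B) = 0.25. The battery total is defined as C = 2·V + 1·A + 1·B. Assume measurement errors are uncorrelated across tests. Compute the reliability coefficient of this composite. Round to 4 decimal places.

0.8469

Var(C) = 2²·11.6² + 21.3² + 18.2² + 2·[2·11.6·21.3·0.63 + 2·11.6·18.2·0.52 + 21.3·18.2·0.25] = 1323.17 + 1255.6 = 2578.77.
With uncorrelated errors the cross-covariances are all true-score covariance, so they carry over unchanged; only the diagonal terms shrink to ρᵢσᵢ².
True-score variance = [2²·11.6²·0.79 + 21.3²·0.62 + 18.2²·0.67] + 1255.6 = 928.428 + 1255.6 = 2184.03.
Reliability = 2184.03 / 2578.77 = 0.8469.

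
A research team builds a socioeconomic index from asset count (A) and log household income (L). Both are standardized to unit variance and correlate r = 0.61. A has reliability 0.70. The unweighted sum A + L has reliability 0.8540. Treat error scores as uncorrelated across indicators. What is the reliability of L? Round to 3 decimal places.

0.830

Var(A+L) = 2 + 2·0.61 = 3.220.
True-score variance = ρ_A + ρ_L + 2·0.61, so 0.8540 = (0.70 + ρ_L + 1.22) / 3.220.
ρ_L = 0.8540·3.220 − 0.70 − 1.22 = 0.830.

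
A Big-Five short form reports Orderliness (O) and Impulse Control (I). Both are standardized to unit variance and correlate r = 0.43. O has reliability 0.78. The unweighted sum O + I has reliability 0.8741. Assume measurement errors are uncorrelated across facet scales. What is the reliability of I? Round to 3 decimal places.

Var(O+I) = 2 + 2·0.43 = 2.860.
True-score variance = ρ_O + ρ_I + 2·0.43, so 0.8741 = (0.78 + ρ_I + 0.86) / 2.860.
ρ_I = 0.8741·2.860 − 0.78 − 0.86 = 0.860.

0.860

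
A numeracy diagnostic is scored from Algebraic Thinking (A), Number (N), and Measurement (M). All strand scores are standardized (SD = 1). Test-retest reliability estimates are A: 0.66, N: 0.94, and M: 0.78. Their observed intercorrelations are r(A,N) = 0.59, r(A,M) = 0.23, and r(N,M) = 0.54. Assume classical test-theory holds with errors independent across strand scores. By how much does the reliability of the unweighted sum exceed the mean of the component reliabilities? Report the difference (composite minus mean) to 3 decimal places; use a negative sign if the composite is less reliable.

Var(sum) = 3 + 2.72 = 5.72; true-score variance = 2.38 + 2.72 = 5.1; composite reliability = 0.8916.
Mean component reliability = 0.7933.
Difference = 0.8916 − 0.7933 = 0.098.

0.098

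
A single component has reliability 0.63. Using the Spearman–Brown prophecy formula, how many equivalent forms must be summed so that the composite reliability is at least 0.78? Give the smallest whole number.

k ≥ ρ*(1−ρ₁)/(ρ₁(1−ρ*)) = 0.78·0.37 / (0.63·0.22) = 2.082.
Smallest integer k = 3.

3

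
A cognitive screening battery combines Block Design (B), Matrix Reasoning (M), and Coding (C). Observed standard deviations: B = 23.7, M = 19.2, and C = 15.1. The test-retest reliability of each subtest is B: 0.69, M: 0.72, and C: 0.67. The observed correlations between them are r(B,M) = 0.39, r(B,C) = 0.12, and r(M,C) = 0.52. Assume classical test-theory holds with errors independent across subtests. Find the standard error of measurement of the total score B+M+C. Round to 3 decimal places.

18.777

Var(total) = 1158.34 + 742.337 = 1900.68.
True-score variance = 805.754 + 742.337 = 1548.09, so reliability = 0.8145.
Error variance = 1900.68 − 1548.09 = 352.586; SEM = √352.586 = 18.777.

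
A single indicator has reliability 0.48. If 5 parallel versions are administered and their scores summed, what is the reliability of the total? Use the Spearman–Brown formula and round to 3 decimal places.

ρ_k = kρ / (1 + (k−1)ρ) = 5·0.48 / (1 + 4·0.48) = 2.400 / 2.920 = 0.822.

0.822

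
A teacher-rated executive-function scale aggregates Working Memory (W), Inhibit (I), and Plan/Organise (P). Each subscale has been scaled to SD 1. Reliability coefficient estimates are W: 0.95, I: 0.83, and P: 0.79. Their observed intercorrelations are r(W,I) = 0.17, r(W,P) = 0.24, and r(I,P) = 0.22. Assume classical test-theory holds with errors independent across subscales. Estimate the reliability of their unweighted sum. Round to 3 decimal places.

0.899

Var(W+I+P) = 3 + 2·[0.17 + 0.24 + 0.22] = 3 + 1.26 = 4.26.
Because errors are independent across components, Cov(Tᵢ,Tⱼ) = Cov(Xᵢ,Xⱼ); the off-diagonal part of the true-score variance is the same as above.
True-score variance = [0.95 + 0.83 + 0.79] + 1.26 = 2.57 + 1.26 = 3.83.
Reliability = 3.83 / 4.26 = 0.899.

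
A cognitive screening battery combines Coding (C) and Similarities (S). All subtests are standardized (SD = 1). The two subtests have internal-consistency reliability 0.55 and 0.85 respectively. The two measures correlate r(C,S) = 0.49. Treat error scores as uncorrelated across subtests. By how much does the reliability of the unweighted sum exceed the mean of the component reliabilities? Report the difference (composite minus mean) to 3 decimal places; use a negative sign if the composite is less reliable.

0.099

Var(sum) = 2 + 0.98 = 2.98; true-score variance = 1.4 + 0.98 = 2.38; composite reliability = 0.7987.
Mean component reliability = 0.7000.
Difference = 0.7987 − 0.7000 = 0.099.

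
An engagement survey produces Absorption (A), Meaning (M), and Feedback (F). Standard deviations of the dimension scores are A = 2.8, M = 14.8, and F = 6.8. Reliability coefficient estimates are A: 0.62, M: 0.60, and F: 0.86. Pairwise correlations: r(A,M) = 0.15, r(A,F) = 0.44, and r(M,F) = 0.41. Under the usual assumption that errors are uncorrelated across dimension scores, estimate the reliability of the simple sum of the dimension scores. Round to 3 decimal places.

0.748

Var(A+M+F) = 2.8² + 14.8² + 6.8² + 2·[2.8·14.8·0.15 + 2.8·6.8·0.44 + 14.8·6.8·0.41] = 273.12 + 111.712 = 384.832.
Because errors are independent across components, Cov(Tᵢ,Tⱼ) = Cov(Xᵢ,Xⱼ); the off-diagonal part of the true-score variance is the same as above.
True-score variance = [2.8²·0.62 + 14.8²·0.60 + 6.8²·0.86] + 111.712 = 176.051 + 111.712 = 287.763.
Reliability = 287.763 / 384.832 = 0.748.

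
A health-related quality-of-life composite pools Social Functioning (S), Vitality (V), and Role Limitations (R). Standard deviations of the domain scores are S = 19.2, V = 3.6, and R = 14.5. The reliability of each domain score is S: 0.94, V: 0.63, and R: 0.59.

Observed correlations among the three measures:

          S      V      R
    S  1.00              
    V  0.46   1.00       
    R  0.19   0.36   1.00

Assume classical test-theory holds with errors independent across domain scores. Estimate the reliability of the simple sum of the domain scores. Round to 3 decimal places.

0.858

Var(S+V+R) = 19.2² + 3.6² + 14.5² + 2·[19.2·3.6·0.46 + 19.2·14.5·0.19 + 3.6·14.5·0.36] = 591.85 + 206.966 = 798.816.
Because errors are independent across components, Cov(Tᵢ,Tⱼ) = Cov(Xᵢ,Xⱼ); the off-diagonal part of the true-score variance is the same as above.
True-score variance = [19.2²·0.94 + 3.6²·0.63 + 14.5²·0.59] + 206.966 = 478.734 + 206.966 = 685.7.
Reliability = 685.7 / 798.816 = 0.858.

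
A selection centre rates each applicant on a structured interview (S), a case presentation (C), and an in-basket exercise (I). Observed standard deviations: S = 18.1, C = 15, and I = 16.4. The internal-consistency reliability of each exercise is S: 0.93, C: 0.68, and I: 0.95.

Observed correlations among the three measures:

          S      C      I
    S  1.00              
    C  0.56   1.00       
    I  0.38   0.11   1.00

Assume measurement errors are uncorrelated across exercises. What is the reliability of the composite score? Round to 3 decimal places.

Var(S+C+I) = 18.1² + 15² + 16.4² + 2·[18.1·15·0.56 + 18.1·16.4·0.38 + 15·16.4·0.11] = 821.57 + 583.798 = 1405.37.
Because errors are independent across components, Cov(Tᵢ,Tⱼ) = Cov(Xᵢ,Xⱼ); the off-diagonal part of the true-score variance is the same as above.
True-score variance = [18.1²·0.93 + 15²·0.68 + 16.4²·0.95] + 583.798 = 713.189 + 583.798 = 1296.99.
Reliability = 1296.99 / 1405.37 = 0.923.

0.923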